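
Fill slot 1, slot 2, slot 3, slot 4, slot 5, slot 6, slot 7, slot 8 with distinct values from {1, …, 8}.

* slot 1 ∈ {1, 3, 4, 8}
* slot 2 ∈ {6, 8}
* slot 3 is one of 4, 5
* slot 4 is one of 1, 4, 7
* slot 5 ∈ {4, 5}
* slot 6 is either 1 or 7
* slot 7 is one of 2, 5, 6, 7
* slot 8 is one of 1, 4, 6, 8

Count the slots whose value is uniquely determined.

The 8 variables draw from only 8 values {1, 2, 3, 4, 5, 6, 7, 8}, so each is used; only slot 7 can be 2, hence slot 7 = 2.
The 7 still-open variables together cover exactly {1, 3, 4, 5, 6, 7, 8} — 7 values for 7 variables — and 3 appears only in slot 1's list, so slot 1 = 3.
The 2 variables slot 3 and slot 5 are confined to {4, 5}, which locks those values in; drop them from slot 4, slot 8.
slot 4 and slot 6 share exactly the 2 values {1, 7}; by pigeonhole those values go to them, so strike 1, 7 from slot 8.
Determined: slot 1=3, slot 7=2. The other slots each still have more than one consistent value. That makes 2.

2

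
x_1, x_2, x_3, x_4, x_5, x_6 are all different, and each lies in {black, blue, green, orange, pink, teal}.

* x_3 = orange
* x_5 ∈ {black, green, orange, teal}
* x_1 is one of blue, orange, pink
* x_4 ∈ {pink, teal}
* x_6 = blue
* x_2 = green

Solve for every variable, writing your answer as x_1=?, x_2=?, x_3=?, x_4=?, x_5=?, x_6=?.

x_1=pink, x_2=green, x_3=orange, x_4=teal, x_5=black, x_6=blue

x_2 must be green (only option left). Eliminate green elsewhere: x_5.
x_3 has just one choice, so x_3 = orange. Remove orange from x_1, x_5.
x_6 has just one choice, so x_6 = blue. Strike blue from x_1.
x_1 has just one choice, so x_1 = pink. Eliminate pink elsewhere: x_4.
x_4's domain is down to {teal}, so x_4 = teal. Remove teal from x_5.
x_5 has just one choice, so x_5 = black.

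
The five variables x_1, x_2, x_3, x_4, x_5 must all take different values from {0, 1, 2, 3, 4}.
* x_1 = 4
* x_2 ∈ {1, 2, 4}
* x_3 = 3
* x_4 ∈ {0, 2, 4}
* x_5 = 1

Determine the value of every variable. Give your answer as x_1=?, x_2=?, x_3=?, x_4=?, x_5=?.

x_1 has just one choice, so x_1 = 4. Strike 4 from x_2, x_4.
x_3's domain is down to {3}, so x_3 = 3.
x_5 must be 1 (only option left). Remove 1 from x_2.
x_2 has just one choice, so x_2 = 2. Remove 2 from x_4.
x_4 has just one choice, so x_4 = 0.

x_1=4, x_2=2, x_3=3, x_4=0, x_5=1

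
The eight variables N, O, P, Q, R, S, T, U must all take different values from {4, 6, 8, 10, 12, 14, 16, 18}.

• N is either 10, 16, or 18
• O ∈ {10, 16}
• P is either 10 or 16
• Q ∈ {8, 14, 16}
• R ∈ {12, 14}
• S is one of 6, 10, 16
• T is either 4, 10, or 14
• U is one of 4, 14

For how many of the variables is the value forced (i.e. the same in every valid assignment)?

The 8 variables together cover exactly {4, 6, 8, 10, 12, 14, 16, 18} — 8 values for 8 variables — and 6 appears only in S's list, so S = 6.
The 7 still-open variables draw from only 7 values {4, 8, 10, 12, 14, 16, 18}, so each is used; only Q can be 8, hence Q = 8.
The 6 still-open variables draw from only 6 values {4, 10, 12, 14, 16, 18}, so each is used; only R can be 12, hence R = 12.
The 5 still-open variables draw from only 5 values {4, 10, 14, 16, 18}, so each is used; only N can be 18, hence N = 18.
O and P share exactly the 2 values {10, 16}; by pigeonhole those values go to them, so strike 10, 16 from T.
Determined: N=18, Q=8, R=12, S=6. The other variables each still have more than one consistent value. That makes 4.

4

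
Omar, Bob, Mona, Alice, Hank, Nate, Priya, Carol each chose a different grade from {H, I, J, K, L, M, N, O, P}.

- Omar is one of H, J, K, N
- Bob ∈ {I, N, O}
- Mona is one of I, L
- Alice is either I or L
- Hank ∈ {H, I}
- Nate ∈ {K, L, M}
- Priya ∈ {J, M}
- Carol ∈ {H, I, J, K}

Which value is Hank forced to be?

H

The 8 variables draw from only 8 values {H, I, J, K, L, M, N, O}, so each is used; only Bob can be O, hence Bob = O.
The 7 still-open variables together cover exactly {H, I, J, K, L, M, N} — 7 values for 7 variables — and N appears only in Omar's list, so Omar = N.
Mona and Alice between them cover only {I, L} — a naked pair. Remove those values from Hank, Nate, Carol.
So Hank = H.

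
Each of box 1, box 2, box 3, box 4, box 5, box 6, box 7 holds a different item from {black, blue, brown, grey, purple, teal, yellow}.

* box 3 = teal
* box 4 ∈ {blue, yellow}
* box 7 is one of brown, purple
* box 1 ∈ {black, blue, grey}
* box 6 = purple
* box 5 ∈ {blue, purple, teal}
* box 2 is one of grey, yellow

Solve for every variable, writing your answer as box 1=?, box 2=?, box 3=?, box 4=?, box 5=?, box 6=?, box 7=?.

box 1=black, box 2=grey, box 3=teal, box 4=yellow, box 5=blue, box 6=purple, box 7=brown

box 3 has just one choice, so box 3 = teal. Remove teal from box 5.
box 6's domain is down to {purple}, so box 6 = purple. Strike purple from box 5, box 7.
box 7's domain is down to {brown}, so box 7 = brown.
box 5 must be blue (only option left). Strike blue from box 1, box 4.
box 4 has just one choice, so box 4 = yellow. So box 2 can't be yellow.
box 2 must be grey (only option left). Eliminate grey elsewhere: box 1.
box 1's domain is down to {black}, so box 1 = black.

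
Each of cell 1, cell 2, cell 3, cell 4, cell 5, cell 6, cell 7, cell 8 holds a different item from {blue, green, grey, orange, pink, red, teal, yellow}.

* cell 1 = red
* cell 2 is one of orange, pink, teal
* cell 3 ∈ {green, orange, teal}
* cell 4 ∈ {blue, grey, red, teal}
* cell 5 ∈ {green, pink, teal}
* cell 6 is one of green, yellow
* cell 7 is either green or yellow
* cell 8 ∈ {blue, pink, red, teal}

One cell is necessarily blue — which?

cell 1 must be red (only option left). Eliminate red elsewhere: cell 4, cell 8.
The 7 still-open variables draw from only 7 values {blue, green, grey, orange, pink, teal, yellow}, so each is used; only cell 4 can be grey, hence cell 4 = grey.
The 6 still-open variables draw from only 6 values {blue, green, orange, pink, teal, yellow}, so each is used; only cell 8 can be blue, hence cell 8 = blue.

cell 8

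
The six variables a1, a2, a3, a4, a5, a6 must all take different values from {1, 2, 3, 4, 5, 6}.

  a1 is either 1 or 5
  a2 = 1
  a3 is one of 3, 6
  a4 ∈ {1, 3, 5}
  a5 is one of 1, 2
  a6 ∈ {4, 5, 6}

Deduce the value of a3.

a2 has just one choice, so a2 = 1. Eliminate 1 elsewhere: a1, a4, a5.
a5 has just one choice, so a5 = 2.
That leaves a1 = 5. Strike 5 from a4, a6.
That leaves a4 = 3. Strike 3 from a3.
So a3 = 6.

6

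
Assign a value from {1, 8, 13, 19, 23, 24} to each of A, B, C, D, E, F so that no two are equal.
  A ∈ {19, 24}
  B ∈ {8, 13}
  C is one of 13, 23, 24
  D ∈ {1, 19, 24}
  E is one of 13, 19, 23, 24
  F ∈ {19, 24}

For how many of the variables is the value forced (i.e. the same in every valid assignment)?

The 6 variables draw from only 6 values {1, 8, 13, 19, 23, 24}, so each is used; only D can be 1, hence D = 1.
The 5 still-open variables draw from only 5 values {8, 13, 19, 23, 24}, so each is used; only B can be 8, hence B = 8.
A and F between them cover only {19, 24} — a naked pair. Remove those values from C, E.
Determined: B=8, D=1. The other variables each still have more than one consistent value. That makes 2.

2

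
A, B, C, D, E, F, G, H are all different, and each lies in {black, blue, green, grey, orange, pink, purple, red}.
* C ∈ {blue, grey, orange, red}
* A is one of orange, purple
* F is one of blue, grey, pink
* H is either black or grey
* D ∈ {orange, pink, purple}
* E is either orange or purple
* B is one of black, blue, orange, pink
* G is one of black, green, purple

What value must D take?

Among the 8 variables, green fits only G (and all 8 values in {black, blue, green, grey, orange, pink, purple, red} must be used), so G = green.
The 7 still-open variables together cover exactly {black, blue, grey, orange, pink, purple, red} — 7 values for 7 variables — and red appears only in C's list, so C = red.
A and E between them cover only {orange, purple} — a naked pair. Remove those values from B, D.
So D = pink.

pink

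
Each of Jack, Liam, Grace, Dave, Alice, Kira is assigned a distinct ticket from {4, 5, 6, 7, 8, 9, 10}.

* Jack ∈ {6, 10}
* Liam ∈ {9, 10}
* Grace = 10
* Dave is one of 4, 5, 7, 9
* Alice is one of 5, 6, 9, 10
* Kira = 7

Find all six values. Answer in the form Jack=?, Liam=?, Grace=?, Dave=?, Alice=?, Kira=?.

Grace's domain is down to {10}, so Grace = 10. So Jack, Liam, Alice can't be 10.
Kira must be 7 (only option left). Strike 7 from Dave.
Jack's domain is down to {6}, so Jack = 6. Remove 6 from Alice.
Liam's domain is down to {9}, so Liam = 9. So Dave, Alice can't be 9.
Alice's domain is down to {5}, so Alice = 5. Eliminate 5 elsewhere: Dave.
Dave's domain is down to {4}, so Dave = 4.

Jack=6, Liam=9, Grace=10, Dave=4, Alice=5, Kira=7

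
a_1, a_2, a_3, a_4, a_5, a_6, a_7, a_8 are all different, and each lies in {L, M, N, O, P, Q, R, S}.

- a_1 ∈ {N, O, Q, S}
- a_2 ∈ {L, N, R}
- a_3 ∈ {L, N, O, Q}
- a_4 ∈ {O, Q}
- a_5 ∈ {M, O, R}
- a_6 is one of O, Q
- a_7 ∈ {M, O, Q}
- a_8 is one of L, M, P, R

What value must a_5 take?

R

Among the 8 variables, P fits only a_8 (and all 8 values in {L, M, N, O, P, Q, R, S} must be used), so a_8 = P.
Among the 7 still-open variables, S fits only a_1 (and all 7 values in {L, M, N, O, Q, R, S} must be used), so a_1 = S.
The 2 variables a_4 and a_6 are confined to {O, Q}, which locks those values in; drop them from a_3, a_5, a_7.
a_7 must be M (only option left). So a_5 can't be M.
So a_5 = R.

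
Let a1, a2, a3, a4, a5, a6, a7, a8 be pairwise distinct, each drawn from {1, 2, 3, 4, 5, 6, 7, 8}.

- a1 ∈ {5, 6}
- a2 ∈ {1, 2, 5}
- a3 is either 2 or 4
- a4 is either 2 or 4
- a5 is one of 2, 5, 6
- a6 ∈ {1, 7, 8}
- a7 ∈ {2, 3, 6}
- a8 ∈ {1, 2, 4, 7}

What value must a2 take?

The 8 variables draw from only 8 values {1, 2, 3, 4, 5, 6, 7, 8}, so each is used; only a7 can be 3, hence a7 = 3.
The 7 still-open variables together cover exactly {1, 2, 4, 5, 6, 7, 8} — 7 values for 7 variables — and 8 appears only in a6's list, so a6 = 8.
The 6 still-open variables together cover exactly {1, 2, 4, 5, 6, 7} — 6 values for 6 variables — and 7 appears only in a8's list, so a8 = 7.
Among the 5 still-open variables, 1 fits only a2 (and all 5 values in {1, 2, 4, 5, 6} must be used), so a2 = 1.

1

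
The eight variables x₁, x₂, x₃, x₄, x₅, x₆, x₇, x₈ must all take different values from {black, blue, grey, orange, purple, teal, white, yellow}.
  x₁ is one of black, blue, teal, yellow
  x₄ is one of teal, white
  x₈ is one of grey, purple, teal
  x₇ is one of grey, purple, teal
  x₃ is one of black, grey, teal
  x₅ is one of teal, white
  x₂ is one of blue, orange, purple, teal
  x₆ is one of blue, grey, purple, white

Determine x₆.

Among the 8 variables, orange fits only x₂ (and all 8 values in {black, blue, grey, orange, purple, teal, white, yellow} must be used), so x₂ = orange.
Among the 7 still-open variables, yellow fits only x₁ (and all 7 values in {black, blue, grey, purple, teal, white, yellow} must be used), so x₁ = yellow.
The 6 still-open variables together cover exactly {black, blue, grey, purple, teal, white} — 6 values for 6 variables — and black appears only in x₃'s list, so x₃ = black.
The 5 still-open variables draw from only 5 values {blue, grey, purple, teal, white}, so each is used; only x₆ can be blue, hence x₆ = blue.

blue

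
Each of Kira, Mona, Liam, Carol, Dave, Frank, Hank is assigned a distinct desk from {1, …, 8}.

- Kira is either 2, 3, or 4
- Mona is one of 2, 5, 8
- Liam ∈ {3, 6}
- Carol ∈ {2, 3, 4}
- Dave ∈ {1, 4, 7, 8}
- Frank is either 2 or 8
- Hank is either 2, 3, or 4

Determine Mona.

5

The 3 variables Kira, Carol, Hank are confined to {2, 3, 4}, which locks those values in; drop them from Mona, Liam, Dave, Frank.
That leaves Liam = 6.
That leaves Frank = 8. So Mona, Dave can't be 8.
So Mona = 5.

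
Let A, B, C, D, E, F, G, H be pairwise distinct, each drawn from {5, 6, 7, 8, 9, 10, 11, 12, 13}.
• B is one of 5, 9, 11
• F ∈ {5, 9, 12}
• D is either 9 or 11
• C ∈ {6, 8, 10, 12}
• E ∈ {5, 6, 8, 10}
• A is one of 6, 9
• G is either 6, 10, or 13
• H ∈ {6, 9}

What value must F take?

The 8 variables draw from only 8 values {5, 6, 8, 9, 10, 11, 12, 13}, so each is used; only G can be 13, hence G = 13.
A and H between them cover only {6, 9} — a naked pair. Remove those values from B, C, D, E, F.
D's domain is down to {11}, so D = 11. So B can't be 11.
B has just one choice, so B = 5. So E, F can't be 5.
So F = 12.

12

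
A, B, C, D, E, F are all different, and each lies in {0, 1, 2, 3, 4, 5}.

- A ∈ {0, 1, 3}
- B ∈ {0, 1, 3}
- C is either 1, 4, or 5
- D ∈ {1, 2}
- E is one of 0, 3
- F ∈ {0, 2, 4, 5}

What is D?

2

The 3 variables A, B, E are confined to {0, 1, 3}, which locks those values in; drop them from C, D, F.
So D = 2.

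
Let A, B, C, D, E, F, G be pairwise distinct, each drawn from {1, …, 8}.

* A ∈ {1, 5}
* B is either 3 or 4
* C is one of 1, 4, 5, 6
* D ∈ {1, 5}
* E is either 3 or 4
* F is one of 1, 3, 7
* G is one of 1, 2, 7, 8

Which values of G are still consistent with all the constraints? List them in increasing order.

2, 8

The 2 variables A and D are confined to {1, 5}, which locks those values in; drop them from C, F, G.
The 2 variables B and E are confined to {3, 4}, which locks those values in; drop them from C, F.
C has just one choice, so C = 6.
F must be 7 (only option left). Remove 7 from G.
No further eliminations apply; G can still be any of 2, 8.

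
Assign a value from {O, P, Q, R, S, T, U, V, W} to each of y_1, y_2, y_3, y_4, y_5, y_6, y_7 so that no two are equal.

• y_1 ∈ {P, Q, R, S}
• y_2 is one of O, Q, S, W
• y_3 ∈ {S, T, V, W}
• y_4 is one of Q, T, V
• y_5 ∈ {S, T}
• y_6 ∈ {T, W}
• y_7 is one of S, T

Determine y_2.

The 2 variables y_5 and y_7 are confined to {S, T}, which locks those values in; drop them from y_1, y_2, y_3, y_4, y_6.
y_6 has just one choice, so y_6 = W. So y_2, y_3 can't be W.
y_3 must be V (only option left). Strike V from y_4.
y_4 must be Q (only option left). Remove Q from y_1, y_2.
So y_2 = O.

O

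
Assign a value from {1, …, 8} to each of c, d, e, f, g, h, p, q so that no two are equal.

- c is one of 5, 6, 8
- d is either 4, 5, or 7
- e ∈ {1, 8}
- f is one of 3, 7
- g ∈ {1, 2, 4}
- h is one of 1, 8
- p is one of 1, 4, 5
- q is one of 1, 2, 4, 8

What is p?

5

Among the 8 variables, 3 fits only f (and all 8 values in {1, 2, 3, 4, 5, 6, 7, 8} must be used), so f = 3.
The 7 still-open variables together cover exactly {1, 2, 4, 5, 6, 7, 8} — 7 values for 7 variables — and 6 appears only in c's list, so c = 6.
Among the 6 still-open variables, 7 fits only d (and all 6 values in {1, 2, 4, 5, 7, 8} must be used), so d = 7.
The 5 still-open variables together cover exactly {1, 2, 4, 5, 8} — 5 values for 5 variables — and 5 appears only in p's list, so p = 5.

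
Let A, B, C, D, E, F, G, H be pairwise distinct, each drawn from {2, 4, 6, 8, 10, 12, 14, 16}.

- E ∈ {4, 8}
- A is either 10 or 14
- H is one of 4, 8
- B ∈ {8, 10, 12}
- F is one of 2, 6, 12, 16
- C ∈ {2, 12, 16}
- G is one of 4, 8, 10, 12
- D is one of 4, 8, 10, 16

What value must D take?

Among the 8 variables, 6 fits only F (and all 8 values in {2, 4, 6, 8, 10, 12, 14, 16} must be used), so F = 6.
Among the 7 still-open variables, 2 fits only C (and all 7 values in {2, 4, 8, 10, 12, 14, 16} must be used), so C = 2.
The 6 still-open variables draw from only 6 values {4, 8, 10, 12, 14, 16}, so each is used; only A can be 14, hence A = 14.
The 5 still-open variables together cover exactly {4, 8, 10, 12, 16} — 5 values for 5 variables — and 16 appears only in D's list, so D = 16.

16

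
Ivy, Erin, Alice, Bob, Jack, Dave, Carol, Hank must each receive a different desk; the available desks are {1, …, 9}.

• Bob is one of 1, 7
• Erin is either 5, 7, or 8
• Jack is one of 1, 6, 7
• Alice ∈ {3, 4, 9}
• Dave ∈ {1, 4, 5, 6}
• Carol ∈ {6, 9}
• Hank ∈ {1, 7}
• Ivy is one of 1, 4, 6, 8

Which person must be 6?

The 8 variables draw from only 8 values {1, 3, 4, 5, 6, 7, 8, 9}, so each is used; only Alice can be 3, hence Alice = 3.
The 7 still-open variables together cover exactly {1, 4, 5, 6, 7, 8, 9} — 7 values for 7 variables — and 9 appears only in Carol's list, so Carol = 9.
Bob and Hank between them cover only {1, 7} — a naked pair. Remove those values from Ivy, Erin, Jack, Dave.
So 6 goes to Jack.

Jack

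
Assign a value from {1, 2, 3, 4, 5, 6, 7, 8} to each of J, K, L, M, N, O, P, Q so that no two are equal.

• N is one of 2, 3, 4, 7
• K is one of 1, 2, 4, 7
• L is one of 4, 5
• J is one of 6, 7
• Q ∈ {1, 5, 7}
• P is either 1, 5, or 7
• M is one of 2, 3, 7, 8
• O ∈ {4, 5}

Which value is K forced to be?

Among the 8 variables, 6 fits only J (and all 8 values in {1, 2, 3, 4, 5, 6, 7, 8} must be used), so J = 6.
The 7 still-open variables draw from only 7 values {1, 2, 3, 4, 5, 7, 8}, so each is used; only M can be 8, hence M = 8.
Among the 6 still-open variables, 3 fits only N (and all 6 values in {1, 2, 3, 4, 5, 7} must be used), so N = 3.
The 5 still-open variables draw from only 5 values {1, 2, 4, 5, 7}, so each is used; only K can be 2, hence K = 2.

2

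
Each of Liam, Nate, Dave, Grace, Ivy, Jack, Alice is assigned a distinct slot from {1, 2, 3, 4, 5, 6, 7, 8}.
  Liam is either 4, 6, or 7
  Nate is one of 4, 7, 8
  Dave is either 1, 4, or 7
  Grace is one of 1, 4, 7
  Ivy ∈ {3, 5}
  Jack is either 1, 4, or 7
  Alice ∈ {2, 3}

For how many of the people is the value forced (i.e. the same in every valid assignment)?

The 3 variables Dave, Grace, Jack are confined to {1, 4, 7}, which locks those values in; drop them from Liam, Nate.
Liam has just one choice, so Liam = 6.
That leaves Nate = 8.
Determined: Liam=6, Nate=8. The other people each still have more than one consistent value. That makes 2.

2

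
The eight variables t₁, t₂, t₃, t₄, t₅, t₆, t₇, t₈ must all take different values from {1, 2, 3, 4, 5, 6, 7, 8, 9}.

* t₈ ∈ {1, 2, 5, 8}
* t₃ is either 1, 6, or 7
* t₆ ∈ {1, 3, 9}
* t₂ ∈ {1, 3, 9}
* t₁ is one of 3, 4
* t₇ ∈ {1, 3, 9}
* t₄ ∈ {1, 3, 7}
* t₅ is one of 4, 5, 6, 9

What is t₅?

The 3 variables t₂, t₆, t₇ are confined to {1, 3, 9}, which locks those values in; drop them from t₁, t₃, t₄, t₅, t₈.
That leaves t₁ = 4. Strike 4 from t₅.
t₄'s domain is down to {7}, so t₄ = 7. Remove 7 from t₃.
t₃'s domain is down to {6}, so t₃ = 6. Strike 6 from t₅.
So t₅ = 5.

5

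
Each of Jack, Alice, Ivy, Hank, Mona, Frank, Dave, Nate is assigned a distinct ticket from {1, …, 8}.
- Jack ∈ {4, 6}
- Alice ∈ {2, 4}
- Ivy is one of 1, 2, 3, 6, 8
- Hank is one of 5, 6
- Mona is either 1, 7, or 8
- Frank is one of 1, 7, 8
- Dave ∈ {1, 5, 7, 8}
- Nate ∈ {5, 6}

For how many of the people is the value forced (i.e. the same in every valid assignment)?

3

The 8 variables draw from only 8 values {1, 2, 3, 4, 5, 6, 7, 8}, so each is used; only Ivy can be 3, hence Ivy = 3.
The 7 still-open variables draw from only 7 values {1, 2, 4, 5, 6, 7, 8}, so each is used; only Alice can be 2, hence Alice = 2.
The 6 still-open variables together cover exactly {1, 4, 5, 6, 7, 8} — 6 values for 6 variables — and 4 appears only in Jack's list, so Jack = 4.
The 2 variables Hank and Nate are confined to {5, 6}, which locks those values in; drop them from Dave.
Determined: Jack=4, Alice=2, Ivy=3. The other people each still have more than one consistent value. That makes 3.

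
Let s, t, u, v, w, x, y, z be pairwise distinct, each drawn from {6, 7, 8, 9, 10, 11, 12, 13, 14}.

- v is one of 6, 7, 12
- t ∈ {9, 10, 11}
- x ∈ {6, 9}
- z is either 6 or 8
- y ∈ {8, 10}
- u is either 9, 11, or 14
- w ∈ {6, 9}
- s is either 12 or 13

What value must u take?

14

w and x share exactly the 2 values {6, 9}; by pigeonhole those values go to them, so strike 6, 9 from t, u, v, z.
That leaves z = 8. Eliminate 8 elsewhere: y.
y's domain is down to {10}, so y = 10. So t can't be 10.
t must be 11 (only option left). Strike 11 from u.
So u = 14.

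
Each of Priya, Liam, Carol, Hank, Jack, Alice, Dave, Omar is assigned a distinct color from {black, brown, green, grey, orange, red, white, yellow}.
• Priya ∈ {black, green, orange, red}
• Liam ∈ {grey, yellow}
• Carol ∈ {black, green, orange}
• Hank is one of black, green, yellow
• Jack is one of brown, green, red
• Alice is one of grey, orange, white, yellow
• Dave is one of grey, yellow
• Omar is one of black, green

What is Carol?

orange

Among the 8 variables, brown fits only Jack (and all 8 values in {black, brown, green, grey, orange, red, white, yellow} must be used), so Jack = brown.
Among the 7 still-open variables, red fits only Priya (and all 7 values in {black, green, grey, orange, red, white, yellow} must be used), so Priya = red.
The 6 still-open variables draw from only 6 values {black, green, grey, orange, white, yellow}, so each is used; only Alice can be white, hence Alice = white.
The 5 still-open variables together cover exactly {black, green, grey, orange, yellow} — 5 values for 5 variables — and orange appears only in Carol's list, so Carol = orange.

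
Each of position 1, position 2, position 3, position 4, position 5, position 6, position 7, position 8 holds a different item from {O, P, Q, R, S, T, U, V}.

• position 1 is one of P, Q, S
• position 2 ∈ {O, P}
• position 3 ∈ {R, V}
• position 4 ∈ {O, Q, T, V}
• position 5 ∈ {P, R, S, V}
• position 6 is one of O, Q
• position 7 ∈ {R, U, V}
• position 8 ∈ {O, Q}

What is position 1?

The 8 variables draw from only 8 values {O, P, Q, R, S, T, U, V}, so each is used; only position 4 can be T, hence position 4 = T.
The 7 still-open variables together cover exactly {O, P, Q, R, S, U, V} — 7 values for 7 variables — and U appears only in position 7's list, so position 7 = U.
The 2 variables position 6 and position 8 are confined to {O, Q}, which locks those values in; drop them from position 1, position 2.
That leaves position 2 = P. So position 1, position 5 can't be P.
So position 1 = S.

S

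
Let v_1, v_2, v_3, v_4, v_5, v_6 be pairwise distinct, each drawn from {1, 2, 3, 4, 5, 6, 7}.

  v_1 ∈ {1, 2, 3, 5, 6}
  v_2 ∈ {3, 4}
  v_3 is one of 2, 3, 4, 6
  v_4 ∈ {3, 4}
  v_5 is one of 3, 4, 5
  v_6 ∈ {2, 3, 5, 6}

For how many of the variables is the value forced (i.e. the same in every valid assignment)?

The 6 variables together cover exactly {1, 2, 3, 4, 5, 6} — 6 values for 6 variables — and 1 appears only in v_1's list, so v_1 = 1.
v_2 and v_4 between them cover only {3, 4} — a naked pair. Remove those values from v_3, v_5, v_6.
That leaves v_5 = 5. Eliminate 5 elsewhere: v_6.
Determined: v_1=1, v_5=5. The other variables each still have more than one consistent value. That makes 2.

2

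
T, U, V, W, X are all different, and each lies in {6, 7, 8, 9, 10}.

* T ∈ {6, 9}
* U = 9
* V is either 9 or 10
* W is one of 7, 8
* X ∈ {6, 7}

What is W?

8

U's domain is down to {9}, so U = 9. Eliminate 9 elsewhere: T, V.
That leaves V = 10.
T must be 6 (only option left). Strike 6 from X.
X must be 7 (only option left). Remove 7 from W.
So W = 8.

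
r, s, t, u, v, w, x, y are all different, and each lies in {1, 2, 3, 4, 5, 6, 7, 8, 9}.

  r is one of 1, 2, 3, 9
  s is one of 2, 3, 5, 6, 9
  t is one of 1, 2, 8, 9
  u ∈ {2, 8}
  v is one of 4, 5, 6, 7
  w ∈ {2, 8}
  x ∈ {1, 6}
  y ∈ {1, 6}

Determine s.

5

u and w share exactly the 2 values {2, 8}; by pigeonhole those values go to them, so strike 2, 8 from r, s, t.
x and y between them cover only {1, 6} — a naked pair. Remove those values from r, s, t, v.
t has just one choice, so t = 9. Eliminate 9 elsewhere: r, s.
r has just one choice, so r = 3. Remove 3 from s.
So s = 5.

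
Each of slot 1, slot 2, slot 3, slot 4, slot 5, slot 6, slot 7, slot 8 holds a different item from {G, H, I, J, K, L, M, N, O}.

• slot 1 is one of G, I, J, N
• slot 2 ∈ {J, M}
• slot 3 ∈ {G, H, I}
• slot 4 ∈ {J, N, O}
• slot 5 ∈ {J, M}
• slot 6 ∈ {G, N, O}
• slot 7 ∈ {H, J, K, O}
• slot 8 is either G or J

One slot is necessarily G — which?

The 8 variables draw from only 8 values {G, H, I, J, K, M, N, O}, so each is used; only slot 7 can be K, hence slot 7 = K.
The 7 still-open variables together cover exactly {G, H, I, J, M, N, O} — 7 values for 7 variables — and H appears only in slot 3's list, so slot 3 = H.
The 6 still-open variables draw from only 6 values {G, I, J, M, N, O}, so each is used; only slot 1 can be I, hence slot 1 = I.
slot 2 and slot 5 share exactly the 2 values {J, M}; by pigeonhole those values go to them, so strike J, M from slot 4, slot 8.
So G goes to slot 8.

slot 8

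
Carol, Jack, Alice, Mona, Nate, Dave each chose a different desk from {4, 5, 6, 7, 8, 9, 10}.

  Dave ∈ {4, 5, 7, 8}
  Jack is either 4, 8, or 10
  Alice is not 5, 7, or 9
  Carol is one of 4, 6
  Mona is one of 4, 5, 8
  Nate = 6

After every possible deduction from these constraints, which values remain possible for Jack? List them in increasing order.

8, 10

Nate must be 6 (only option left). Eliminate 6 elsewhere: Carol, Alice.
Carol has just one choice, so Carol = 4. Eliminate 4 elsewhere: Jack, Alice, Mona, Dave.
The 4 still-open variables draw from only 4 values {5, 7, 8, 10}, so each is used; only Dave can be 7, hence Dave = 7.
Among the 3 still-open variables, 5 fits only Mona (and all 3 values in {5, 8, 10} must be used), so Mona = 5.
No further eliminations apply; Jack can still be any of 8, 10.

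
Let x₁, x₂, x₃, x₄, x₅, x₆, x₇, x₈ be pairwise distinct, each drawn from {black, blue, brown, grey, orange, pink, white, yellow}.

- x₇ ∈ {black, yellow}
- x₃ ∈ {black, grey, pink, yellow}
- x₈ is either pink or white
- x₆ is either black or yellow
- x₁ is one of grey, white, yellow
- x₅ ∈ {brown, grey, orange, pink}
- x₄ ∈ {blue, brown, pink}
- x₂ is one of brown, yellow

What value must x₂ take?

brown

Among the 8 variables, blue fits only x₄ (and all 8 values in {black, blue, brown, grey, orange, pink, white, yellow} must be used), so x₄ = blue.
Among the 7 still-open variables, orange fits only x₅ (and all 7 values in {black, brown, grey, orange, pink, white, yellow} must be used), so x₅ = orange.
Among the 6 still-open variables, brown fits only x₂ (and all 6 values in {black, brown, grey, pink, white, yellow} must be used), so x₂ = brown.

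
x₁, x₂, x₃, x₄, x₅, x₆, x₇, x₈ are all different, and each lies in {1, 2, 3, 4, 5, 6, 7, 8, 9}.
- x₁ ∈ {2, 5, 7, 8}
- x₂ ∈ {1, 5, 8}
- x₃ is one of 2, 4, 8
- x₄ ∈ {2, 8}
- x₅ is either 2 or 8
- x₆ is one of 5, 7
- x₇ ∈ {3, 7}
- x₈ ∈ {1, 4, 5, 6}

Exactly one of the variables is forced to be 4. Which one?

x₃

The 8 variables together cover exactly {1, 2, 3, 4, 5, 6, 7, 8} — 8 values for 8 variables — and 3 appears only in x₇'s list, so x₇ = 3.
Among the 7 still-open variables, 6 fits only x₈ (and all 7 values in {1, 2, 4, 5, 6, 7, 8} must be used), so x₈ = 6.
The 6 still-open variables draw from only 6 values {1, 2, 4, 5, 7, 8}, so each is used; only x₂ can be 1, hence x₂ = 1.
The 5 still-open variables together cover exactly {2, 4, 5, 7, 8} — 5 values for 5 variables — and 4 appears only in x₃'s list, so x₃ = 4.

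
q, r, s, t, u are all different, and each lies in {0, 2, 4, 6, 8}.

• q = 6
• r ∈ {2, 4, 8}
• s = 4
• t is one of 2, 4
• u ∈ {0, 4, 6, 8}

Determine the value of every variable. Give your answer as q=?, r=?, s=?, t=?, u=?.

q=6, r=8, s=4, t=2, u=0

q must be 6 (only option left). Eliminate 6 elsewhere: u.
s's domain is down to {4}, so s = 4. Remove 4 from r, t, u.
t must be 2 (only option left). Eliminate 2 elsewhere: r.
r must be 8 (only option left). Eliminate 8 elsewhere: u.
u must be 0 (only option left).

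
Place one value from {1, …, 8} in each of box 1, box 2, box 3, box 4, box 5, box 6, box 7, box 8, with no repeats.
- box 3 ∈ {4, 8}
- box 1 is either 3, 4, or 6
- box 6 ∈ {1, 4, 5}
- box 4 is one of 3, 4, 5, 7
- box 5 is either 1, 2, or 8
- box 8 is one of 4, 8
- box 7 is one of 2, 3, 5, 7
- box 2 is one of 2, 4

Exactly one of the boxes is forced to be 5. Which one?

box 6

The 8 variables together cover exactly {1, 2, 3, 4, 5, 6, 7, 8} — 8 values for 8 variables — and 6 appears only in box 1's list, so box 1 = 6.
box 3 and box 8 share exactly the 2 values {4, 8}; by pigeonhole those values go to them, so strike 4, 8 from box 2, box 4, box 5, box 6.
That leaves box 2 = 2. So box 5, box 7 can't be 2.
box 5 has just one choice, so box 5 = 1. So box 6 can't be 1.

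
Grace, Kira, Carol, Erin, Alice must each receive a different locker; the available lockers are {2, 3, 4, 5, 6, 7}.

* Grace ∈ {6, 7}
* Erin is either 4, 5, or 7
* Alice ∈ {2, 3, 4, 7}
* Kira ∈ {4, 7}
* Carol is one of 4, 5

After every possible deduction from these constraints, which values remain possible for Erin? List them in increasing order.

Kira, Carol, Erin between them cover only {4, 5, 7} — a naked triple. Remove those values from Grace, Alice.
Grace's domain is down to {6}, so Grace = 6.
No further eliminations apply; Erin can still be any of 4, 5, 7.

4, 5, 7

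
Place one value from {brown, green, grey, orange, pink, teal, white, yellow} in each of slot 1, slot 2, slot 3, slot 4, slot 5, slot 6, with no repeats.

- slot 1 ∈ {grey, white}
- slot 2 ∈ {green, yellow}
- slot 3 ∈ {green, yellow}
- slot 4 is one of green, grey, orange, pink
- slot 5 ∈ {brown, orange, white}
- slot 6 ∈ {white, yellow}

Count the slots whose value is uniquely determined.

slot 2 and slot 3 share exactly the 2 values {green, yellow}; by pigeonhole those values go to them, so strike green, yellow from slot 4, slot 6.
slot 6 must be white (only option left). Strike white from slot 1, slot 5.
slot 1's domain is down to {grey}, so slot 1 = grey. Strike grey from slot 4.
Determined: slot 1=grey, slot 6=white. The other slots each still have more than one consistent value. That makes 2.

2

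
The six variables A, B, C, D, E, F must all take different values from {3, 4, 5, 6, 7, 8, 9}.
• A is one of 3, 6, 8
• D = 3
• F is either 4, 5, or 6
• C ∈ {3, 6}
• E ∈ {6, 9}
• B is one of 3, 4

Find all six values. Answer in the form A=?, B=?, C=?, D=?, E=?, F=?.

A=8, B=4, C=6, D=3, E=9, F=5

D's domain is down to {3}, so D = 3. Eliminate 3 elsewhere: A, B, C.
B's domain is down to {4}, so B = 4. Strike 4 from F.
C must be 6 (only option left). Eliminate 6 elsewhere: A, E, F.
E must be 9 (only option left).
F has just one choice, so F = 5.
That leaves A = 8.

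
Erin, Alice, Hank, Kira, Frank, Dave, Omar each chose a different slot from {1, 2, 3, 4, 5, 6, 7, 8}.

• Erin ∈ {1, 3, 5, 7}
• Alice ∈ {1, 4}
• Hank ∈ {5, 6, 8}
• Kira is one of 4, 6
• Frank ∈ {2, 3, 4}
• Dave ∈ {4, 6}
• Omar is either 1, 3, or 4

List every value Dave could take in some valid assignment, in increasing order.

Kira and Dave share exactly the 2 values {4, 6}; by pigeonhole those values go to them, so strike 4, 6 from Alice, Hank, Frank, Omar.
That leaves Alice = 1. So Erin, Omar can't be 1.
Omar's domain is down to {3}, so Omar = 3. So Erin, Frank can't be 3.
That leaves Frank = 2.
No further eliminations apply; Dave can still be any of 4, 6.

4, 6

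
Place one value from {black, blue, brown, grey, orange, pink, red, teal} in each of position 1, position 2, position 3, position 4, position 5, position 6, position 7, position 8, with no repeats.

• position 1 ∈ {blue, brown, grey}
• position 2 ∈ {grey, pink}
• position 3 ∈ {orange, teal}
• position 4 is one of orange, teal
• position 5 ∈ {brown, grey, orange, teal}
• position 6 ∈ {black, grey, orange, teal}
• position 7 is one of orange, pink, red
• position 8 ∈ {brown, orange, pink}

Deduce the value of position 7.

Among the 8 variables, black fits only position 6 (and all 8 values in {black, blue, brown, grey, orange, pink, red, teal} must be used), so position 6 = black.
The 7 still-open variables draw from only 7 values {blue, brown, grey, orange, pink, red, teal}, so each is used; only position 1 can be blue, hence position 1 = blue.
Among the 6 still-open variables, red fits only position 7 (and all 6 values in {brown, grey, orange, pink, red, teal} must be used), so position 7 = red.

red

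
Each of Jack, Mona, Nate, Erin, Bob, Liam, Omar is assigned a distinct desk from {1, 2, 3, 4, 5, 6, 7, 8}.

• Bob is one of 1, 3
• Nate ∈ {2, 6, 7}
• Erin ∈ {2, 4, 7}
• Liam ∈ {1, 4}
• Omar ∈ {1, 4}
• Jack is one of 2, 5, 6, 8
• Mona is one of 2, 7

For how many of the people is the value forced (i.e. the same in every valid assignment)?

Liam and Omar share exactly the 2 values {1, 4}; by pigeonhole those values go to them, so strike 1, 4 from Erin, Bob.
Bob's domain is down to {3}, so Bob = 3.
Mona and Erin share exactly the 2 values {2, 7}; by pigeonhole those values go to them, so strike 2, 7 from Jack, Nate.
Nate must be 6 (only option left). So Jack can't be 6.
Determined: Nate=6, Bob=3. The other people each still have more than one consistent value. That makes 2.

2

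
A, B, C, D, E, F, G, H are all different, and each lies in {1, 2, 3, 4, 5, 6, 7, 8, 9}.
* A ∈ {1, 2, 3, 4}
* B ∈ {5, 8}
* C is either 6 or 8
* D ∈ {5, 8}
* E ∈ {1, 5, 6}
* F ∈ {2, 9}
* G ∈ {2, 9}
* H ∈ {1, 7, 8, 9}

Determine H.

The 2 variables B and D are confined to {5, 8}, which locks those values in; drop them from C, E, H.
C has just one choice, so C = 6. Eliminate 6 elsewhere: E.
E must be 1 (only option left). Eliminate 1 elsewhere: A, H.
F and G between them cover only {2, 9} — a naked pair. Remove those values from A, H.
So H = 7.

7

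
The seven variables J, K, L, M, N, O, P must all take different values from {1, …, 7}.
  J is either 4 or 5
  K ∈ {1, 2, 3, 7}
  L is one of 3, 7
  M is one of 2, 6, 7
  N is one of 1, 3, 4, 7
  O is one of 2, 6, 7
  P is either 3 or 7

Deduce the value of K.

The 7 variables draw from only 7 values {1, 2, 3, 4, 5, 6, 7}, so each is used; only J can be 5, hence J = 5.
The 6 still-open variables together cover exactly {1, 2, 3, 4, 6, 7} — 6 values for 6 variables — and 4 appears only in N's list, so N = 4.
Among the 5 still-open variables, 1 fits only K (and all 5 values in {1, 2, 3, 6, 7} must be used), so K = 1.

1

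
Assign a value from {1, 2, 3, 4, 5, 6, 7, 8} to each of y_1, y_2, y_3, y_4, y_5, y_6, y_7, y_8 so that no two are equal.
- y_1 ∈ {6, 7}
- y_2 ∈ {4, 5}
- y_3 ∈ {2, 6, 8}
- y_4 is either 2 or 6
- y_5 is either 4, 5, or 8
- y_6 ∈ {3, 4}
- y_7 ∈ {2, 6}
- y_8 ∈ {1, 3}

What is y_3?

Among the 8 variables, 1 fits only y_8 (and all 8 values in {1, 2, 3, 4, 5, 6, 7, 8} must be used), so y_8 = 1.
Among the 7 still-open variables, 3 fits only y_6 (and all 7 values in {2, 3, 4, 5, 6, 7, 8} must be used), so y_6 = 3.
The 6 still-open variables together cover exactly {2, 4, 5, 6, 7, 8} — 6 values for 6 variables — and 7 appears only in y_1's list, so y_1 = 7.
y_4 and y_7 share exactly the 2 values {2, 6}; by pigeonhole those values go to them, so strike 2, 6 from y_3.
So y_3 = 8.

8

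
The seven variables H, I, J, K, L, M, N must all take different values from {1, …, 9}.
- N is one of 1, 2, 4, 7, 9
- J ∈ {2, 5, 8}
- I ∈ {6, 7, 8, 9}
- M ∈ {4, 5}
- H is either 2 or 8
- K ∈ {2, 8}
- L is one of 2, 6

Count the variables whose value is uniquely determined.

3

H and K between them cover only {2, 8} — a naked pair. Remove those values from I, J, L, N.
J has just one choice, so J = 5. Eliminate 5 elsewhere: M.
L has just one choice, so L = 6. Eliminate 6 elsewhere: I.
That leaves M = 4. Strike 4 from N.
Determined: J=5, L=6, M=4. The other variables each still have more than one consistent value. That makes 3.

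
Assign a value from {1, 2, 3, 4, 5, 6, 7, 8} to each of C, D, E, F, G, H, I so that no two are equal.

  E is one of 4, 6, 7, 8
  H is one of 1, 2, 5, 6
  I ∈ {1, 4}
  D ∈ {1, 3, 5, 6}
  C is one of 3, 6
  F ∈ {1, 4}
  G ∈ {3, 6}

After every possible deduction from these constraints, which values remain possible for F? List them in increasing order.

C and G share exactly the 2 values {3, 6}; by pigeonhole those values go to them, so strike 3, 6 from D, E, H.
F and I between them cover only {1, 4} — a naked pair. Remove those values from D, E, H.
D's domain is down to {5}, so D = 5. Remove 5 from H.
H's domain is down to {2}, so H = 2.
No further eliminations apply; F can still be any of 1, 4.

1, 4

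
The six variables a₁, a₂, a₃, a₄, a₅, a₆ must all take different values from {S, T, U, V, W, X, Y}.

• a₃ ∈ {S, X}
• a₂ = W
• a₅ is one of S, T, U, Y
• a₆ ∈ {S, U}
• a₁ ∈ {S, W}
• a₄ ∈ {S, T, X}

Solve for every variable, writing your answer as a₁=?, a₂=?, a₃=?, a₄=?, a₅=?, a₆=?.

a₁=S, a₂=W, a₃=X, a₄=T, a₅=Y, a₆=U

a₂ must be W (only option left). Remove W from a₁.
That leaves a₁ = S. Remove S from a₃, a₄, a₅, a₆.
a₃ must be X (only option left). Remove X from a₄.
a₄ must be T (only option left). Strike T from a₅.
That leaves a₆ = U. So a₅ can't be U.
That leaves a₅ = Y.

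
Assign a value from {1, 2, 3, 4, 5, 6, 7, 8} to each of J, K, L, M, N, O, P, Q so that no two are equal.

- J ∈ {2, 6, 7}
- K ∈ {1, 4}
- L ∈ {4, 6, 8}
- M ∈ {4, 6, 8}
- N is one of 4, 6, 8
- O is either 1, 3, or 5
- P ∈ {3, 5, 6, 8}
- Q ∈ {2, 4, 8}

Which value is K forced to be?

The 8 variables draw from only 8 values {1, 2, 3, 4, 5, 6, 7, 8}, so each is used; only J can be 7, hence J = 7.
The 7 still-open variables together cover exactly {1, 2, 3, 4, 5, 6, 8} — 7 values for 7 variables — and 2 appears only in Q's list, so Q = 2.
The 3 variables L, M, N are confined to {4, 6, 8}, which locks those values in; drop them from K, P.
So K = 1.

1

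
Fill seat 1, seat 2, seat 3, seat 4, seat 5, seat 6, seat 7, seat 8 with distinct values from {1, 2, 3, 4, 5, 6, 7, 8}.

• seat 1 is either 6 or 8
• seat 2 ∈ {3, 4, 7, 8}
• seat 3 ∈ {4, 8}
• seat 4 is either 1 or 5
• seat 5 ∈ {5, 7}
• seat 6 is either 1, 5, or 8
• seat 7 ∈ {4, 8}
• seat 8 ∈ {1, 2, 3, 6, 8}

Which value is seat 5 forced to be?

Among the 8 variables, 2 fits only seat 8 (and all 8 values in {1, 2, 3, 4, 5, 6, 7, 8} must be used), so seat 8 = 2.
The 7 still-open variables together cover exactly {1, 3, 4, 5, 6, 7, 8} — 7 values for 7 variables — and 3 appears only in seat 2's list, so seat 2 = 3.
The 6 still-open variables draw from only 6 values {1, 4, 5, 6, 7, 8}, so each is used; only seat 1 can be 6, hence seat 1 = 6.
The 5 still-open variables draw from only 5 values {1, 4, 5, 7, 8}, so each is used; only seat 5 can be 7, hence seat 5 = 7.

7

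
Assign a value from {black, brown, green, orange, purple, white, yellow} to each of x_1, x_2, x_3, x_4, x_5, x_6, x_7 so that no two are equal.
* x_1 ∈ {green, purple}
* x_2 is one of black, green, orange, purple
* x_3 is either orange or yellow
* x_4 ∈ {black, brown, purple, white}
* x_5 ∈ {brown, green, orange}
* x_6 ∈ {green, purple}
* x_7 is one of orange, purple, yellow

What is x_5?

The 7 variables together cover exactly {black, brown, green, orange, purple, white, yellow} — 7 values for 7 variables — and white appears only in x_4's list, so x_4 = white.
The 6 still-open variables together cover exactly {black, brown, green, orange, purple, yellow} — 6 values for 6 variables — and black appears only in x_2's list, so x_2 = black.
The 5 still-open variables together cover exactly {brown, green, orange, purple, yellow} — 5 values for 5 variables — and brown appears only in x_5's list, so x_5 = brown.

brown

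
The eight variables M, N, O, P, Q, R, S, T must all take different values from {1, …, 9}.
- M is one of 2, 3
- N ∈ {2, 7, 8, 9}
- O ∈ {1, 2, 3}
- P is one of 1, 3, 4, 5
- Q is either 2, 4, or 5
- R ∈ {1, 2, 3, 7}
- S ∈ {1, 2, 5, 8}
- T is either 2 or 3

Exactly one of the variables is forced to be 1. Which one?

Among the 8 variables, 9 fits only N (and all 8 values in {1, 2, 3, 4, 5, 7, 8, 9} must be used), so N = 9.
Among the 7 still-open variables, 7 fits only R (and all 7 values in {1, 2, 3, 4, 5, 7, 8} must be used), so R = 7.
The 6 still-open variables together cover exactly {1, 2, 3, 4, 5, 8} — 6 values for 6 variables — and 8 appears only in S's list, so S = 8.
M and T share exactly the 2 values {2, 3}; by pigeonhole those values go to them, so strike 2, 3 from O, P, Q.
So 1 goes to O.

O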